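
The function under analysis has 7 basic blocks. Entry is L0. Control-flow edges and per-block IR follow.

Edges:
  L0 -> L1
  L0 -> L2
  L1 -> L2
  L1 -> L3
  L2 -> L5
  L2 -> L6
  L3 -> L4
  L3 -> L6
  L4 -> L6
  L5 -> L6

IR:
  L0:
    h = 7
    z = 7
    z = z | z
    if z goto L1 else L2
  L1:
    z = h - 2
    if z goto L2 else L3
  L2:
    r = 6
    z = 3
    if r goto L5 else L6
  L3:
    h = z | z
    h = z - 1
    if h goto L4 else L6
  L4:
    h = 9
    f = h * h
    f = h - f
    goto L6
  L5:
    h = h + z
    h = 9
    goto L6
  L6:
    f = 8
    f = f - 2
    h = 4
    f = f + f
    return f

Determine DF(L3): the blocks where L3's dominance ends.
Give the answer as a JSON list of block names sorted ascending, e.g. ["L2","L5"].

Answer: ["L6"]

Derivation:
idom tree: L1←L0 L2←L0 L3←L1 L4←L3 L5←L2 L6←L0
Join-block Dom:
  L2: preds {L0,L1}: {L0} ∩ {L0,L1} = {L0}; idom=L0
  L6: preds {L2,L3,L4,L5}: {L0,L2} ∩ {L0,L1,L3} ∩ {L0,L1,L3,L4} ∩ {L0,L2,L5} = {L0}; idom=L0

DF walk-up:
  L2←L0: walk · to L0
  L2←L1: walk L1 to L0
  L6←L2: walk L2 to L0
  L6←L3: walk L3→L1 to L0
  L6←L4: walk L4→L3→L1 to L0
  L6←L5: walk L5→L2 to L0
  L0: DF=∅
  L1: DF={L2,L6}
  L2: DF={L6}
  L3: DF={L6}
  L4: DF={L6}
  L5: DF={L6}
  L6: DF=∅

DF(L3) = ["L6"]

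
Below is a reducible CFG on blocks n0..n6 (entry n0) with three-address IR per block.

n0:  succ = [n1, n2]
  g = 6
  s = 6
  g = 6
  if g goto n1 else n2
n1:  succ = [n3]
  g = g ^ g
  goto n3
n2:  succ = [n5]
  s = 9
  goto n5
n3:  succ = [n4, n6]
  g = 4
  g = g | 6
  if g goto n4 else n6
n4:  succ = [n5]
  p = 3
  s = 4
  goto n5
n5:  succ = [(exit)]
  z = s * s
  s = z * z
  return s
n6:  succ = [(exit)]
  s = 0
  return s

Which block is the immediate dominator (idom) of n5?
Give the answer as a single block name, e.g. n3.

Answer: n0

Working:
idom tree: n1←n0 n2←n0 n3←n1 n4←n3 n5←n0 n6←n3
Dom at joins:
  n5: preds {n2,n4}: {n0,n2} ∩ {n0,n1,n3,n4} = {n0}; idom=n0

idom(n5) = n0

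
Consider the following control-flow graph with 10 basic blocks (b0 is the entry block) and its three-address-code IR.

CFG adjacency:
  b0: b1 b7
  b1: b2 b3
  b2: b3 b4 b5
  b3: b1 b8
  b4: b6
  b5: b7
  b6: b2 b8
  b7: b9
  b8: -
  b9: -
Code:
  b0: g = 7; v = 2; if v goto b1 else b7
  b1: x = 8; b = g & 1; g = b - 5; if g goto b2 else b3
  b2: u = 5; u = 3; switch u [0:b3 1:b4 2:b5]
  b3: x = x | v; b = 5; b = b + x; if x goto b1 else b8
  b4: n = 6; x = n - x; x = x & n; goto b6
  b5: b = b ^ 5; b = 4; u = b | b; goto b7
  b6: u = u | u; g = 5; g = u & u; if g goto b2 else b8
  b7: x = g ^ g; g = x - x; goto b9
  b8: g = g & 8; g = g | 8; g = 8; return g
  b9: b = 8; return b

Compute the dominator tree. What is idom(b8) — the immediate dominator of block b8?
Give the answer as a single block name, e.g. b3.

idom tree: b1←b0 b2←b1 b3←b1 b4←b2 b5←b2 b6←b4 b7←b0 b8←b1 b9←b7
Dom∩ at merges:
  b1: preds {b0,b3}: {b0} ∩ {b0,b1,b3} = {b0}; idom=b0
  b2: preds {b1,b6}: {b0,b1} ∩ {b0,b1,b2,b4,b6} = {b0,b1}; idom=b1
  b3: preds {b1,b2}: {b0,b1} ∩ {b0,b1,b2} = {b0,b1}; idom=b1
  b7: preds {b0,b5}: {b0} ∩ {b0,b1,b2,b5} = {b0}; idom=b0
  b8: preds {b3,b6}: {b0,b1,b3} ∩ {b0,b1,b2,b4,b6} = {b0,b1}; idom=b1

idom(b8) = b1

Answer: b1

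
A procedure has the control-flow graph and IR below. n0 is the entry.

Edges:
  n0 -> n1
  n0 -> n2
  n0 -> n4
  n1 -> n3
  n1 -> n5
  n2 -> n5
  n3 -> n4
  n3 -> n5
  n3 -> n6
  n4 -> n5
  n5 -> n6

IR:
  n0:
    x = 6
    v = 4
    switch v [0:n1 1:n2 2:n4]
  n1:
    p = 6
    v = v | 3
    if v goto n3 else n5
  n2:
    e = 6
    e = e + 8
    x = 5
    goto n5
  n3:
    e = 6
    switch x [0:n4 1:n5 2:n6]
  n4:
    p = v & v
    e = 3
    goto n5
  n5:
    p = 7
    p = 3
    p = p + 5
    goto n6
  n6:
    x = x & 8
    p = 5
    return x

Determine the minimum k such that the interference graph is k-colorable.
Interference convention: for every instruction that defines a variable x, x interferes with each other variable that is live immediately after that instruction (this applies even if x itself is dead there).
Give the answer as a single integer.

Answer: 3

Working:
Per-block:
  n0 def {v,x} use ∅
  n1 def {p,v} use {v}
  n2 def {e,x} use ∅
  n3 def {e} use {x}
  n4 def {e,p} use {v}
  n5 def {p} use ∅
  n6 def {p,x} use {x}

Backward fixpoint:
  n0 li=∅ lo={v,x}
  n1 li={v,x} lo={v,x}
  n2 li=∅ lo={x}
  n3 li={v,x} lo={v,x}
  n4 li={v,x} lo={x}
  n5 li={x} lo={x}
  n6 li={x} lo=∅

Conflict graph:
  e↔{v,x}
  p↔{v,x}
  v↔{e,p,x}
  x↔{e,p,v}

Colouring:
  {e,v,x} pairwise interfere (3-clique) ⇒ χ ≥ 3
  assign e→R2 p→R2 v→R0 x→R1 — no edge inside a register ⇒ χ ≤ 3
  χ = 3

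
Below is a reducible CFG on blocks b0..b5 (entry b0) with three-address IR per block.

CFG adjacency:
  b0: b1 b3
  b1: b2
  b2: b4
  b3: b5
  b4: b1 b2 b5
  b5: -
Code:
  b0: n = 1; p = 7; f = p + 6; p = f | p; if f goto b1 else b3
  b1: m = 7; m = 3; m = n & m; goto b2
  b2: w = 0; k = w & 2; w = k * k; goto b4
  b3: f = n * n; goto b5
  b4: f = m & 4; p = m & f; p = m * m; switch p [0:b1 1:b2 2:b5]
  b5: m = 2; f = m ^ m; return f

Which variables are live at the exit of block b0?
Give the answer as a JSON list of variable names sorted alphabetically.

def/use:
  b0: {f,n,p} / ∅
  b1: {m} / {n}
  b2: {k,w} / ∅
  b3: {f} / {n}
  b4: {f,p} / {m}
  b5: {f,m} / ∅

Liveness:
  live b0: ∅→{n}
  live b1: {n}→{m,n}
  live b2: {m,n}→{m,n}
  live b3: {n}→∅
  live b4: {m,n}→{m,n}
  live b5: ∅→∅

live-out(b0) = ["n"]

Answer: ["n"]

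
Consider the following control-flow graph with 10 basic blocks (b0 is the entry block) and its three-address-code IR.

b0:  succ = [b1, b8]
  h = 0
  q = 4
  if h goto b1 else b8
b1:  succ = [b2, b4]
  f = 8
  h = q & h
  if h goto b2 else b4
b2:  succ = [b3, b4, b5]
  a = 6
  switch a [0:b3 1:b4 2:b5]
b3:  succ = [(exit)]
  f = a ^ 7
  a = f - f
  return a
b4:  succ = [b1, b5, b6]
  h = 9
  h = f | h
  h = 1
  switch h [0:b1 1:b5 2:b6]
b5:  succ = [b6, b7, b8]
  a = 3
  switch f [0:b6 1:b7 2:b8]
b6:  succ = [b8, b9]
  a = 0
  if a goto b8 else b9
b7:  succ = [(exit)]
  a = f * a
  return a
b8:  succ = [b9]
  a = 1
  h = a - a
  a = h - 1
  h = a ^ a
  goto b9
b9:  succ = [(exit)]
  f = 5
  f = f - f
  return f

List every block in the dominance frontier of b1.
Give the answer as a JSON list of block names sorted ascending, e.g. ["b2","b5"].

Answer: ["b1", "b8", "b9"]

Derivation:
idom tree: b1←b0 b2←b1 b3←b2 b4←b1 b5←b1 b6←b1 b7←b5 b8←b0 b9←b0
Dom at joins:
  b1: preds {b0,b4}: {b0} ∩ {b0,b1,b4} = {b0}; idom=b0
  b4: preds {b1,b2}: {b0,b1} ∩ {b0,b1,b2} = {b0,b1}; idom=b1
  b5: preds {b2,b4}: {b0,b1,b2} ∩ {b0,b1,b4} = {b0,b1}; idom=b1
  b6: preds {b4,b5}: {b0,b1,b4} ∩ {b0,b1,b5} = {b0,b1}; idom=b1
  b8: preds {b0,b5,b6}: {b0} ∩ {b0,b1,b5} ∩ {b0,b1,b6} = {b0}; idom=b0
  b9: preds {b6,b8}: {b0,b1,b6} ∩ {b0,b8} = {b0}; idom=b0

Frontier:
  join b1 pred b0: · stop@b0
  join b1 pred b4: b4→b1 stop@b0
  join b4 pred b1: · stop@b1
  join b4 pred b2: b2 stop@b1
  join b5 pred b2: b2 stop@b1
  join b5 pred b4: b4 stop@b1
  join b6 pred b4: b4 stop@b1
  join b6 pred b5: b5 stop@b1
  join b8 pred b0: · stop@b0
  join b8 pred b5: b5→b1 stop@b0
  join b8 pred b6: b6→b1 stop@b0
  join b9 pred b6: b6→b1 stop@b0
  join b9 pred b8: b8 stop@b0
  DF(b0)=∅
  DF(b1)={b1,b8,b9}
  DF(b2)={b4,b5}
  DF(b3)=∅
  DF(b4)={b1,b5,b6}
  DF(b5)={b6,b8}
  DF(b6)={b8,b9}
  DF(b7)=∅
  DF(b8)={b9}
  DF(b9)=∅

DF(b1) = ["b1", "b8", "b9"]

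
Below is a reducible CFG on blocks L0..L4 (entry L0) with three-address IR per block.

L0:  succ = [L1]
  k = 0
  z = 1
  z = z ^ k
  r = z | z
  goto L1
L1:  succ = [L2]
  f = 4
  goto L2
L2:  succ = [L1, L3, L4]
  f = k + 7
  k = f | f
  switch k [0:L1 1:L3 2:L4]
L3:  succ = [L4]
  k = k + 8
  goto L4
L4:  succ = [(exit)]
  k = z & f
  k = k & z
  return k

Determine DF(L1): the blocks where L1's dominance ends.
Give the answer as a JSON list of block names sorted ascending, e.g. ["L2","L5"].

idom tree: L1←L0 L2←L1 L3←L2 L4←L2
Dom at joins:
  L1: preds {L0,L2}: {L0} ∩ {L0,L1,L2} = {L0}; idom=L0
  L4: preds {L2,L3}: {L0,L1,L2} ∩ {L0,L1,L2,L3} = {L0,L1,L2}; idom=L2

Frontier:
  L1←L0: walk · to L0
  L1←L2: walk L2→L1 to L0
  L4←L2: walk · to L2
  L4←L3: walk L3 to L2
  L0: DF=∅
  L1: DF={L1}
  L2: DF={L1}
  L3: DF={L4}
  L4: DF=∅

DF(L1) = ["L1"]

Answer: ["L1"]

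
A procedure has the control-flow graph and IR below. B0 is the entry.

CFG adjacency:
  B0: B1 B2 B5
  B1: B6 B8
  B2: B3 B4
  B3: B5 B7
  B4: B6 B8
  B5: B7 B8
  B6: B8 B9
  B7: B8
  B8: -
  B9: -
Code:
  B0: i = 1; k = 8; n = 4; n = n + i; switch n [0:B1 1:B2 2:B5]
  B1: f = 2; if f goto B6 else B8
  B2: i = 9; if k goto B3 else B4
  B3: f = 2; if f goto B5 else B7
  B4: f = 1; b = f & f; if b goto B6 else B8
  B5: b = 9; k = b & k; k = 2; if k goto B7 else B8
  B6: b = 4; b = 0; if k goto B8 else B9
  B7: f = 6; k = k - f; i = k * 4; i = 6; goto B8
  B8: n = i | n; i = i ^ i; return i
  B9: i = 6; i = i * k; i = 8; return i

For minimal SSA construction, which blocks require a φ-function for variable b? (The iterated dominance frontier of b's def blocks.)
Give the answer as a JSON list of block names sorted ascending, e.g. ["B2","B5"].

Answer: ["B6", "B7", "B8"]

Derivation:
idom tree: B1←B0 B2←B0 B3←B2 B4←B2 B5←B0 B6←B0 B7←B0 B8←B0 B9←B6
Dom∩ at merges:
  B5: preds {B0,B3}: {B0} ∩ {B0,B2,B3} = {B0}; idom=B0
  B6: preds {B1,B4}: {B0,B1} ∩ {B0,B2,B4} = {B0}; idom=B0
  B7: preds {B3,B5}: {B0,B2,B3} ∩ {B0,B5} = {B0}; idom=B0
  B8: preds {B1,B4,B5,B6,B7}: {B0,B1} ∩ {B0,B2,B4} ∩ {B0,B5} ∩ {B0,B6} ∩ {B0,B7} = {B0}; idom=B0

Frontier:
  B5←B0: walk · to B0
  B5←B3: walk B3→B2 to B0
  B6←B1: walk B1 to B0
  B6←B4: walk B4→B2 to B0
  B7←B3: walk B3→B2 to B0
  B7←B5: walk B5 to B0
  B8←B1: walk B1 to B0
  B8←B4: walk B4→B2 to B0
  B8←B5: walk B5 to B0
  B8←B6: walk B6 to B0
  B8←B7: walk B7 to B0
  B0 → ∅
  B1 → {B6,B8}
  B2 → {B5,B6,B7,B8}
  B3 → {B5,B7}
  B4 → {B6,B8}
  B5 → {B7,B8}
  B6 → {B8}
  B7 → {B8}
  B8 → ∅
  B9 → ∅

φ for b: defs {B4,B5,B6}
  DF⁺ = {B6,B7,B8}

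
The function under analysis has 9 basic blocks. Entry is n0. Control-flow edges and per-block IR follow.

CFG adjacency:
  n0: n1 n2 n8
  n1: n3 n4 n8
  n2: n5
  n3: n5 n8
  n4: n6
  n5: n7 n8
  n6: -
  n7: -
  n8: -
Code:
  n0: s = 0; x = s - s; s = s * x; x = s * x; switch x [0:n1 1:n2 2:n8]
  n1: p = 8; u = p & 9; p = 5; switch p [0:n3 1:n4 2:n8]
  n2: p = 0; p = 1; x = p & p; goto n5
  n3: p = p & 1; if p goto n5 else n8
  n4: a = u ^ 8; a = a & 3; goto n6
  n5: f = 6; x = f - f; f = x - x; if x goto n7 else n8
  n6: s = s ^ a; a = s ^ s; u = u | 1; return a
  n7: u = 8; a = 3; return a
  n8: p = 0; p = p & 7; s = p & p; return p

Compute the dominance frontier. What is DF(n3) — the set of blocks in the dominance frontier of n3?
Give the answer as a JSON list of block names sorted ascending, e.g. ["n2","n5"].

Answer: ["n5", "n8"]

Analysis:
idom tree: n1←n0 n2←n0 n3←n1 n4←n1 n5←n0 n6←n4 n7←n5 n8←n0
Dom at joins:
  n5: preds {n2,n3}: {n0,n2} ∩ {n0,n1,n3} = {n0}; idom=n0
  n8: preds {n0,n1,n3,n5}: {n0} ∩ {n0,n1} ∩ {n0,n1,n3} ∩ {n0,n5} = {n0}; idom=n0

DF derivation:
  n5←n2: walk n2 to n0
  n5←n3: walk n3→n1 to n0
  n8←n0: walk · to n0
  n8←n1: walk n1 to n0
  n8←n3: walk n3→n1 to n0
  n8←n5: walk n5 to n0
  n0: DF=∅
  n1: DF={n5,n8}
  n2: DF={n5}
  n3: DF={n5,n8}
  n4: DF=∅
  n5: DF={n8}
  n6: DF=∅
  n7: DF=∅
  n8: DF=∅

DF(n3) = ["n5", "n8"]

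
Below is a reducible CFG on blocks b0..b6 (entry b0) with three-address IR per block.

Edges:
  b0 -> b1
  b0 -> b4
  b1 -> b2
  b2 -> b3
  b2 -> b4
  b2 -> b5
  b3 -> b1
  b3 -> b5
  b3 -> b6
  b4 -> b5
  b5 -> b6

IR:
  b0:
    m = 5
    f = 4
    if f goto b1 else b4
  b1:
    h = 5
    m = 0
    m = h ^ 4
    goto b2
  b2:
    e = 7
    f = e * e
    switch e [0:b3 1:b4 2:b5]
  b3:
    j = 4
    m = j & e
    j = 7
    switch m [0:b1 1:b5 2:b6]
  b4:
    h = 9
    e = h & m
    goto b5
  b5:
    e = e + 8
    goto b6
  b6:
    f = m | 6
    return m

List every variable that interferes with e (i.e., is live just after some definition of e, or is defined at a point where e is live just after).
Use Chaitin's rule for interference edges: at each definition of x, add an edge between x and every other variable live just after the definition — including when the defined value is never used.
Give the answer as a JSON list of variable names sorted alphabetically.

Answer: ["f", "j", "m"]

Analysis:
Block summaries:
  b0 def {f,m} use ∅
  b1 def {h,m} use ∅
  b2 def {e,f} use ∅
  b3 def {j,m} use {e}
  b4 def {e,h} use {m}
  b5 def {e} use {e}
  b6 def {f} use {m}

Live sets:
  live b0: ∅→{m}
  live b1: ∅→{m}
  live b2: {m}→{e,m}
  live b3: {e}→{e,m}
  live b4: {m}→{e,m}
  live b5: {e,m}→{m}
  live b6: {m}→∅

Conflict graph:
  e: {f,j,m}
  f: {e,m}
  h: {m}
  j: {e,m}
  m: {e,f,h,j}

N(e) = ["f", "j", "m"]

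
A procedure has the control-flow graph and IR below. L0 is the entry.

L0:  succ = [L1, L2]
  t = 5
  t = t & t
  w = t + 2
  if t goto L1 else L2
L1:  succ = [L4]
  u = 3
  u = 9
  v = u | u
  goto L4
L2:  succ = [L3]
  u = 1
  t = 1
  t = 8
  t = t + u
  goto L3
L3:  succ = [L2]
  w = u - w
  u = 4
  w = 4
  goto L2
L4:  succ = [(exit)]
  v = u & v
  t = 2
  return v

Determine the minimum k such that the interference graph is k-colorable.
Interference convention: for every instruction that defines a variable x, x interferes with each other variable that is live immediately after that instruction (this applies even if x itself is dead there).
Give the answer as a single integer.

Answer: 3

Derivation:
Block summaries:
  L0 def {t,w} use ∅
  L1 def {u,v} use ∅
  L2 def {t,u} use ∅
  L3 def {u,w} use {u,w}
  L4 def {t,v} use {u,v}

Live sets:
  live L0: ∅→{w}
  live L1: ∅→{u,v}
  live L2: {w}→{u,w}
  live L3: {u,w}→{w}
  live L4: {u,v}→∅

Conflict graph:
  t↔{u,v,w}
  u↔{t,v,w}
  v↔{t,u}
  w↔{t,u}

Chromatic number:
  lower bound: {t,u,v} mutually conflict ⇒ χ ≥ 3
  assign t→c0 u→c1 v→c2 w→c2 — no edge inside a register ⇒ χ ≤ 3
  χ = 3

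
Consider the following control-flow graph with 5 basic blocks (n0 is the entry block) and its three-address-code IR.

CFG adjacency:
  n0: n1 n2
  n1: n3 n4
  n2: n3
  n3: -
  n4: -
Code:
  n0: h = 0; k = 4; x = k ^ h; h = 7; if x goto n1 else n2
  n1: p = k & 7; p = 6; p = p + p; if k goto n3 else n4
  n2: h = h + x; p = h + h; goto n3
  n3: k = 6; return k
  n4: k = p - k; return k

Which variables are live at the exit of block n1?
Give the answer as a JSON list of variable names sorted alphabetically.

Answer: ["k", "p"]

Analysis:
def/use:
  n0 def {h,k,x} use ∅
  n1 def {p} use {k}
  n2 def {h,p} use {h,x}
  n3 def {k} use ∅
  n4 def {k} use {k,p}

Live sets:
  n0: in=∅ out={h,k,x}
  n1: in={k} out={k,p}
  n2: in={h,x} out=∅
  n3: in=∅ out=∅
  n4: in={k,p} out=∅

live-out(n1) = ["k", "p"]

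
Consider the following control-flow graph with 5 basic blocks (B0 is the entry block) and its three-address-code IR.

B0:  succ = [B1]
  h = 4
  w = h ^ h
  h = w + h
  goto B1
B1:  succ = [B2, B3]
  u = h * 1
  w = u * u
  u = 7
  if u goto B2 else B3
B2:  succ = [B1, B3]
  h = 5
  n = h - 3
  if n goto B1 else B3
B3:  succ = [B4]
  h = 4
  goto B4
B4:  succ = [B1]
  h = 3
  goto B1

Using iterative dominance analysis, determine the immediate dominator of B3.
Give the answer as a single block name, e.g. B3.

Answer: B1

Derivation:
idom tree: B1←B0 B2←B1 B3←B1 B4←B3
Dom∩ at merges:
  B1: preds {B0,B2,B4}: {B0} ∩ {B0,B1,B2} ∩ {B0,B1,B3,B4} = {B0}; idom=B0
  B3: preds {B1,B2}: {B0,B1} ∩ {B0,B1,B2} = {B0,B1}; idom=B1

idom(B3) = B1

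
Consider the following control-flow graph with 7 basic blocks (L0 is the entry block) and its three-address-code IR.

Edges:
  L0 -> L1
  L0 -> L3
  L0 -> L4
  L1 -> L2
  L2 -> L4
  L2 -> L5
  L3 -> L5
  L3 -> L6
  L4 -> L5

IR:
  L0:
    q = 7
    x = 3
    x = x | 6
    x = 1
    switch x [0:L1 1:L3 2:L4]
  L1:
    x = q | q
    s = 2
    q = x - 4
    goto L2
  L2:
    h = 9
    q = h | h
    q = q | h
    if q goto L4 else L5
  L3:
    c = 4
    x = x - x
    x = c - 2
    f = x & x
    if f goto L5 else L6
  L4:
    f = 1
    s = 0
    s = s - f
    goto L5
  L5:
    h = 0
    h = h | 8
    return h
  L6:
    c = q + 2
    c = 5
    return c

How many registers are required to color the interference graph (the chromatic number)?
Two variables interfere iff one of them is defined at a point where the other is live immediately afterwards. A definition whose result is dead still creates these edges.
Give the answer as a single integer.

def/use:
  L0: def={q,x} ue=∅
  L1: def={q,s,x} ue={q}
  L2: def={h,q} ue=∅
  L3: def={c,f,x} ue={x}
  L4: def={f,s} ue=∅
  L5: def={h} ue=∅
  L6: def={c} ue={q}

Liveness:
  L0 li=∅ lo={q,x}
  L1 li={q} lo=∅
  L2 li=∅ lo=∅
  L3 li={q,x} lo={q}
  L4 li=∅ lo=∅
  L5 li=∅ lo=∅
  L6 li={q} lo=∅

Interference:
  c — {q,x}
  f — {q,s}
  h — {q}
  q — {c,f,h,x}
  s — {f,x}
  x — {c,q,s}

Colouring:
  {c,q,x} pairwise interfere (3-clique) ⇒ χ ≥ 3
  assign c→r2 f→r1 h→r1 q→r0 s→r0 x→r1 — no edge inside a register ⇒ χ ≤ 3
  χ = 3

Answer: 3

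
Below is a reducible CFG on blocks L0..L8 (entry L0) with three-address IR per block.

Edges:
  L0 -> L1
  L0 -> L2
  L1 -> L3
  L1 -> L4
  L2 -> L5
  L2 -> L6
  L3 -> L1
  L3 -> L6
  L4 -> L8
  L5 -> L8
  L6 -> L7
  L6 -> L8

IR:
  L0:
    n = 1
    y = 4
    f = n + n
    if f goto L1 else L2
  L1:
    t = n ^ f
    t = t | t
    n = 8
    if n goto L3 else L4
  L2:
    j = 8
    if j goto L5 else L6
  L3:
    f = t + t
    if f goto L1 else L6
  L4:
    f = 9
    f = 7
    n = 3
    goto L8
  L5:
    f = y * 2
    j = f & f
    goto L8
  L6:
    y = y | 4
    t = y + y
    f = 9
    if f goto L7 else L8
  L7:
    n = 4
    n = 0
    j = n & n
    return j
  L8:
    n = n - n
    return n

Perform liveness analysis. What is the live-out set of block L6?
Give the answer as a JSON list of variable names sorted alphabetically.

Answer: ["n"]

Derivation:
Block summaries:
  L0: {f,n,y} / ∅
  L1: {n,t} / {f,n}
  L2: {j} / ∅
  L3: {f} / {t}
  L4: {f,n} / ∅
  L5: {f,j} / {y}
  L6: {f,t,y} / {y}
  L7: {j,n} / ∅
  L8: {n} / {n}

Backward fixpoint:
  L0 li=∅ lo={f,n,y}
  L1 li={f,n,y} lo={n,t,y}
  L2 li={n,y} lo={n,y}
  L3 li={n,t,y} lo={f,n,y}
  L4 li=∅ lo={n}
  L5 li={n,y} lo={n}
  L6 li={n,y} lo={n}
  L7 li=∅ lo=∅
  L8 li={n} lo=∅

live-out(L6) = ["n"]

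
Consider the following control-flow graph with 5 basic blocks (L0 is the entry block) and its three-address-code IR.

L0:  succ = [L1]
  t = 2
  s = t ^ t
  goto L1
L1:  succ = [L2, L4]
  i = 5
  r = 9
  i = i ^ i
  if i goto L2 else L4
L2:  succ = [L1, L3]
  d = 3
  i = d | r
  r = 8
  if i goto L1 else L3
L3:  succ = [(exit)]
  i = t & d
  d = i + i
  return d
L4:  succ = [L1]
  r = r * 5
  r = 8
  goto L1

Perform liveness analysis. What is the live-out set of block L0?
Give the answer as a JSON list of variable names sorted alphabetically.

Answer: ["t"]

Working:
Block summaries:
  L0: {s,t} / ∅
  L1: {i,r} / ∅
  L2: {d,i,r} / {r}
  L3: {d,i} / {d,t}
  L4: {r} / {r}

Backward fixpoint:
  live L0: ∅→{t}
  live L1: {t}→{r,t}
  live L2: {r,t}→{d,t}
  live L3: {d,t}→∅
  live L4: {r,t}→{t}

live-out(L0) = ["t"]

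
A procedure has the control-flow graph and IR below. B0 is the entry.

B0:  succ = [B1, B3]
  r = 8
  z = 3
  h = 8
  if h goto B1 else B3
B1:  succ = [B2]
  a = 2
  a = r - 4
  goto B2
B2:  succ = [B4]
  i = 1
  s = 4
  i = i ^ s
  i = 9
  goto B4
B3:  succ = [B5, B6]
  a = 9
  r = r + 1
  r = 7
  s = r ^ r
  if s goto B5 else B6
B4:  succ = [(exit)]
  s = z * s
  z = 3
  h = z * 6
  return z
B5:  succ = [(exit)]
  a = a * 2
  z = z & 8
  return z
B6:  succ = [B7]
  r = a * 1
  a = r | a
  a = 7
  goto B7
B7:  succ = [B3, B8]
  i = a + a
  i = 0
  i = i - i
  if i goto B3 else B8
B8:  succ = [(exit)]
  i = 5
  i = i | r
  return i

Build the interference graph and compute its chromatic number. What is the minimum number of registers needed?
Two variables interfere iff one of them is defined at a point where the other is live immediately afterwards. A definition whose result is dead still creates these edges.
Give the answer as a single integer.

Answer: 3

Working:
def/use:
  B0: def={h,r,z} ue=∅
  B1: def={a} ue={r}
  B2: def={i,s} ue=∅
  B3: def={a,r,s} ue={r}
  B4: def={h,s,z} ue={s,z}
  B5: def={a,z} ue={a,z}
  B6: def={a,r} ue={a}
  B7: def={i} ue={a}
  B8: def={i} ue={r}

Live sets:
  B0 li=∅ lo={r,z}
  B1 li={r,z} lo={z}
  B2 li={z} lo={s,z}
  B3 li={r,z} lo={a,z}
  B4 li={s,z} lo=∅
  B5 li={a,z} lo=∅
  B6 li={a,z} lo={a,r,z}
  B7 li={a,r,z} lo={r,z}
  B8 li={r} lo=∅

Interference:
  a↔{r,s,z}
  h↔{r,z}
  i↔{r,s,z}
  r↔{a,h,i,z}
  s↔{a,i,z}
  z↔{a,h,i,r,s}

Chromatic number:
  {a,r,z} pairwise interfere (3-clique) ⇒ χ ≥ 3
  assign a→r2 h→r2 i→r2 r→r1 s→r1 z→r0 — no edge inside a register ⇒ χ ≤ 3
  χ = 3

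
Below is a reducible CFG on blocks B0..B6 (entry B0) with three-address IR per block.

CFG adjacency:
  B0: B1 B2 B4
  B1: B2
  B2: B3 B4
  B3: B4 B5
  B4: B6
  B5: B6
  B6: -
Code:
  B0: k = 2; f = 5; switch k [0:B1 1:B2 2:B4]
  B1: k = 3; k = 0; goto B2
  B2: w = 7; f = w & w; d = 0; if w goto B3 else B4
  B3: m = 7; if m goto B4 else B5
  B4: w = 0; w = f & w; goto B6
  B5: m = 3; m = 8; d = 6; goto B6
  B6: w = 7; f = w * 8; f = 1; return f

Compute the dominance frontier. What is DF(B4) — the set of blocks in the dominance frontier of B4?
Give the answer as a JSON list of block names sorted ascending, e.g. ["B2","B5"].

Answer: ["B6"]

Derivation:
idom tree: B1←B0 B2←B0 B3←B2 B4←B0 B5←B3 B6←B0
Dom at joins:
  B2: preds {B0,B1}: {B0} ∩ {B0,B1} = {B0}; idom=B0
  B4: preds {B0,B2,B3}: {B0} ∩ {B0,B2} ∩ {B0,B2,B3} = {B0}; idom=B0
  B6: preds {B4,B5}: {B0,B4} ∩ {B0,B2,B3,B5} = {B0}; idom=B0

DF walk-up:
  B2←B0: walk · to B0
  B2←B1: walk B1 to B0
  B4←B0: walk · to B0
  B4←B2: walk B2 to B0
  B4←B3: walk B3→B2 to B0
  B6←B4: walk B4 to B0
  B6←B5: walk B5→B3→B2 to B0
  DF(B0)=∅
  DF(B1)={B2}
  DF(B2)={B4,B6}
  DF(B3)={B4,B6}
  DF(B4)={B6}
  DF(B5)={B6}
  DF(B6)=∅

DF(B4) = ["B6"]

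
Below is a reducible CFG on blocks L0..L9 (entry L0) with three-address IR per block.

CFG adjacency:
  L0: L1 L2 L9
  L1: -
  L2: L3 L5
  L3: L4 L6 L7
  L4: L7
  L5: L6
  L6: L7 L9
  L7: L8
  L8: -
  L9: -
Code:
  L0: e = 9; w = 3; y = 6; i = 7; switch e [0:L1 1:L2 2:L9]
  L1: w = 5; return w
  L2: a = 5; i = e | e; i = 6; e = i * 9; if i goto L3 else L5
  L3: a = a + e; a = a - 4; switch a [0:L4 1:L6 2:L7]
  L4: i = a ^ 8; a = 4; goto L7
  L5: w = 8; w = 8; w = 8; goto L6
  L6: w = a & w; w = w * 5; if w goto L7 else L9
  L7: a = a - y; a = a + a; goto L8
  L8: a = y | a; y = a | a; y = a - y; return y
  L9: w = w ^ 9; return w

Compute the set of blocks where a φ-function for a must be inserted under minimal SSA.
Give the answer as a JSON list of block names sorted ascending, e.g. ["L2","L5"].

Answer: ["L6", "L7", "L9"]

Derivation:
idom tree: L1←L0 L2←L0 L3←L2 L4←L3 L5←L2 L6←L2 L7←L2 L8←L7 L9←L0
Join-block Dom:
  L6: preds {L3,L5}: {L0,L2,L3} ∩ {L0,L2,L5} = {L0,L2}; idom=L2
  L7: preds {L3,L4,L6}: {L0,L2,L3} ∩ {L0,L2,L3,L4} ∩ {L0,L2,L6} = {L0,L2}; idom=L2
  L9: preds {L0,L6}: {L0} ∩ {L0,L2,L6} = {L0}; idom=L0

DF walk-up:
  L6←L3: walk L3 to L2
  L6←L5: walk L5 to L2
  L7←L3: walk L3 to L2
  L7←L4: walk L4→L3 to L2
  L7←L6: walk L6 to L2
  L9←L0: walk · to L0
  L9←L6: walk L6→L2 to L0
  L0 → ∅
  L1 → ∅
  L2 → {L9}
  L3 → {L6,L7}
  L4 → {L7}
  L5 → {L6}
  L6 → {L7,L9}
  L7 → ∅
  L8 → ∅
  L9 → ∅

φ for a: defs {L2,L3,L4,L7,L8}
  DF⁺ = {L6,L7,L9}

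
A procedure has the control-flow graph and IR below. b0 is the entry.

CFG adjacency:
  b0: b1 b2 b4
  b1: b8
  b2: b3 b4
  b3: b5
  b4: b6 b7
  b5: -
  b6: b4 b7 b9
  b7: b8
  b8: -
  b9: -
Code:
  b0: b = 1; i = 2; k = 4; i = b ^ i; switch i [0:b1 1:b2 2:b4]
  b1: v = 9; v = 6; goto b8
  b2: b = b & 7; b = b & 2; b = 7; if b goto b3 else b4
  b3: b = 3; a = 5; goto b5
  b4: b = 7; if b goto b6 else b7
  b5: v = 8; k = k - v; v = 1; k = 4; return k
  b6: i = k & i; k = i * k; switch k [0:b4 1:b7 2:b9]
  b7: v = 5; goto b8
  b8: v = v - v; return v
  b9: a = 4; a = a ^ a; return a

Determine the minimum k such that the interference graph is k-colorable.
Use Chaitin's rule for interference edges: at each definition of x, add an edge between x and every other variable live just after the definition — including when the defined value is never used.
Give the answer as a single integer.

Answer: 3

Analysis:
def/use:
  b0 def {b,i,k} use ∅
  b1 def {v} use ∅
  b2 def {b} use {b}
  b3 def {a,b} use ∅
  b4 def {b} use ∅
  b5 def {k,v} use {k}
  b6 def {i,k} use {i,k}
  b7 def {v} use ∅
  b8 def {v} use {v}
  b9 def {a} use ∅

Liveness:
  b0 li=∅ lo={b,i,k}
  b1 li=∅ lo={v}
  b2 li={b,i,k} lo={i,k}
  b3 li={k} lo={k}
  b4 li={i,k} lo={i,k}
  b5 li={k} lo=∅
  b6 li={i,k} lo={i,k}
  b7 li=∅ lo={v}
  b8 li={v} lo=∅
  b9 li=∅ lo=∅

Conflict graph:
  a — {k}
  b — {i,k}
  i — {b,k}
  k — {a,b,i,v}
  v — {k}

Colouring:
  clique {b,i,k} ⇒ need ≥ 3
  3-colouring: R0={k}  R1={a,b,v}  R2={i}
  χ = 3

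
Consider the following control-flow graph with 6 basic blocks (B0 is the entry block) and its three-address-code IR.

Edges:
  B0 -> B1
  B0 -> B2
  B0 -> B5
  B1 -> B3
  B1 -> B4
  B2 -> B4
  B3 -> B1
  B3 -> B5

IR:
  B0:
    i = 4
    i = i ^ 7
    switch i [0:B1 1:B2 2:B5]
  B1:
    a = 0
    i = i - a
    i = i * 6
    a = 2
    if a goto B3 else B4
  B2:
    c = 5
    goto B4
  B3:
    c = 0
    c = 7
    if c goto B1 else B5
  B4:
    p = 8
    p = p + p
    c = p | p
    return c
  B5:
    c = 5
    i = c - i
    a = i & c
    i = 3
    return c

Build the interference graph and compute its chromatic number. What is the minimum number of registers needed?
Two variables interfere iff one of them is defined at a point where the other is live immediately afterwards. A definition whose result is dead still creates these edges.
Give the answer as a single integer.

def/use:
  B0 def {i} use ∅
  B1 def {a,i} use {i}
  B2 def {c} use ∅
  B3 def {c} use ∅
  B4 def {c,p} use ∅
  B5 def {a,c,i} use {i}

Backward fixpoint:
  live B0: ∅→{i}
  live B1: {i}→{i}
  live B2: ∅→∅
  live B3: {i}→{i}
  live B4: ∅→∅
  live B5: {i}→∅

Conflict graph:
  a: {c,i}
  c: {a,i}
  i: {a,c}
  p: ∅

Chromatic number:
  {a,c,i} pairwise interfere (3-clique) ⇒ χ ≥ 3
  assign a→c0 c→c1 i→c2 p→c0 — no edge inside a register ⇒ χ ≤ 3
  χ = 3

Answer: 3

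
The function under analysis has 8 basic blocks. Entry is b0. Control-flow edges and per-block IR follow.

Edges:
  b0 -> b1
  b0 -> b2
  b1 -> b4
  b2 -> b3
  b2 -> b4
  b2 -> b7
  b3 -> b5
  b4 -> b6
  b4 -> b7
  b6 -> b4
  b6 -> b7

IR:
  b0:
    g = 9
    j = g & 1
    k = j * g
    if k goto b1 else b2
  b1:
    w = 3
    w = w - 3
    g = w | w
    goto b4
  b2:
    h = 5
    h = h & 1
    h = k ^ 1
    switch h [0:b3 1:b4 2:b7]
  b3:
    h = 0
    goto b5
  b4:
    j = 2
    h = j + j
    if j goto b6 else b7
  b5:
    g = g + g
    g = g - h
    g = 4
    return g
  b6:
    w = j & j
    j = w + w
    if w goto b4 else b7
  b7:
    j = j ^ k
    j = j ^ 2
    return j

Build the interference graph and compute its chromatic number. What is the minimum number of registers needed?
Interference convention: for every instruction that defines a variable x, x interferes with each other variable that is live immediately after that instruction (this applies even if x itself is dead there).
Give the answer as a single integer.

Answer: 4

Analysis:
Block summaries:
  b0: {g,j,k} / ∅
  b1: {g,w} / ∅
  b2: {h} / {k}
  b3: {h} / ∅
  b4: {h,j} / ∅
  b5: {g} / {g,h}
  b6: {j,w} / {j}
  b7: {j} / {j,k}

Live sets:
  b0 li=∅ lo={g,j,k}
  b1 li={k} lo={k}
  b2 li={g,j,k} lo={g,j,k}
  b3 li={g} lo={g,h}
  b4 li={k} lo={j,k}
  b5 li={g,h} lo=∅
  b6 li={j,k} lo={j,k}
  b7 li={j,k} lo=∅

Interfere edges:
  g — {h,j,k}
  h — {g,j,k}
  j — {g,h,k,w}
  k — {g,h,j,w}
  w — {j,k}

Registers:
  {g,h,j,k} pairwise interfere (4-clique) ⇒ χ ≥ 4
  4-colouring: c0={j}  c1={k}  c2={g,w}  c3={h}
  χ = 4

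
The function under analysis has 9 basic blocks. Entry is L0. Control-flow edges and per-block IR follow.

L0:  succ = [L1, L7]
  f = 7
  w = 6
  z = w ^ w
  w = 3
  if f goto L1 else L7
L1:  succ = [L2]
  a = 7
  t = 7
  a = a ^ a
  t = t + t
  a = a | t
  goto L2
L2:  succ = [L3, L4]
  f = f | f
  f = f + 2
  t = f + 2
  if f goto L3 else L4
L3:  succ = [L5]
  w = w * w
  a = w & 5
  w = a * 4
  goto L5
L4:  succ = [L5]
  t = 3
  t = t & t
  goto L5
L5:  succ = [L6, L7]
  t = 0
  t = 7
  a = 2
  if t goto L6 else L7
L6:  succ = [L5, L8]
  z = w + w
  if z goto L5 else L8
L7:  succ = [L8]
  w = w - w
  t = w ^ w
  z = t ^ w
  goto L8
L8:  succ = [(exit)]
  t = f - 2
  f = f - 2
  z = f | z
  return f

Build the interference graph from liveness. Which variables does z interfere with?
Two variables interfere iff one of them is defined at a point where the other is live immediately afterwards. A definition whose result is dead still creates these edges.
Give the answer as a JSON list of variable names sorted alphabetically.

Answer: ["f", "t", "w"]

Analysis:
def/use:
  L0 def {f,w,z} use ∅
  L1 def {a,t} use ∅
  L2 def {f,t} use {f}
  L3 def {a,w} use {w}
  L4 def {t} use ∅
  L5 def {a,t} use ∅
  L6 def {z} use {w}
  L7 def {t,w,z} use {w}
  L8 def {f,t,z} use {f,z}

Liveness:
  L0: in=∅ out={f,w}
  L1: in={f,w} out={f,w}
  L2: in={f,w} out={f,w}
  L3: in={f,w} out={f,w}
  L4: in={f,w} out={f,w}
  L5: in={f,w} out={f,w}
  L6: in={f,w} out={f,w,z}
  L7: in={f,w} out={f,z}
  L8: in={f,z} out=∅

Conflict graph:
  a↔{f,t,w}
  f↔{a,t,w,z}
  t↔{a,f,w,z}
  w↔{a,f,t,z}
  z↔{f,t,w}

N(z) = ["f", "t", "w"]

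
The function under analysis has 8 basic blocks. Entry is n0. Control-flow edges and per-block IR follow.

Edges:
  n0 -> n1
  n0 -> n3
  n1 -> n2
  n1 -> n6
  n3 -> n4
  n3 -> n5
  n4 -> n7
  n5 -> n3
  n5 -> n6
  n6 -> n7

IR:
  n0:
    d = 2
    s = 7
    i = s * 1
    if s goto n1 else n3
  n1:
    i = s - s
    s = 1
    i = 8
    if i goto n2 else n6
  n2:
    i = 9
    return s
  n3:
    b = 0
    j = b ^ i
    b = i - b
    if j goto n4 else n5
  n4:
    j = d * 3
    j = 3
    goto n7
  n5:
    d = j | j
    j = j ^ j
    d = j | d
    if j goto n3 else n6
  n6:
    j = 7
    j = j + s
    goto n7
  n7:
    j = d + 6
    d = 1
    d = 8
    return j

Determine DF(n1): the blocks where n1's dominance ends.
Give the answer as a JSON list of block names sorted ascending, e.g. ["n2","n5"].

Answer: ["n6"]

Analysis:
idom tree: n1←n0 n2←n1 n3←n0 n4←n3 n5←n3 n6←n0 n7←n0
Join-block Dom:
  n3: preds {n0,n5}: {n0} ∩ {n0,n3,n5} = {n0}; idom=n0
  n6: preds {n1,n5}: {n0,n1} ∩ {n0,n3,n5} = {n0}; idom=n0
  n7: preds {n4,n6}: {n0,n3,n4} ∩ {n0,n6} = {n0}; idom=n0

DF derivation:
  join n3 pred n0: · stop@n0
  join n3 pred n5: n5→n3 stop@n0
  join n6 pred n1: n1 stop@n0
  join n6 pred n5: n5→n3 stop@n0
  join n7 pred n4: n4→n3 stop@n0
  join n7 pred n6: n6 stop@n0
  n0 → ∅
  n1 → {n6}
  n2 → ∅
  n3 → {n3,n6,n7}
  n4 → {n7}
  n5 → {n3,n6}
  n6 → {n7}
  n7 → ∅

DF(n1) = ["n6"]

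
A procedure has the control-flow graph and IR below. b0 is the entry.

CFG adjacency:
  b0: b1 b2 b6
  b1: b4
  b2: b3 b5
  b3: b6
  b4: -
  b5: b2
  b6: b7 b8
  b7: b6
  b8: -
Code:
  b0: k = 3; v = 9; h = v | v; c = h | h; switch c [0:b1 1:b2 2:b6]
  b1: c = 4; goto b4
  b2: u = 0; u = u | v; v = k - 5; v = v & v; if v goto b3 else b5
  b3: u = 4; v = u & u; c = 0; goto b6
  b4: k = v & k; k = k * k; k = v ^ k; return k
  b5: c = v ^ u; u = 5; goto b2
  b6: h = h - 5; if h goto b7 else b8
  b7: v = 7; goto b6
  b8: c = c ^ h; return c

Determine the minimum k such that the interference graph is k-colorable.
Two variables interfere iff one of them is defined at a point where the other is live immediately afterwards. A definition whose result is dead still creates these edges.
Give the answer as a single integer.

Answer: 4

Analysis:
def/use:
  b0: {c,h,k,v} / ∅
  b1: {c} / ∅
  b2: {u,v} / {k,v}
  b3: {c,u,v} / ∅
  b4: {k} / {k,v}
  b5: {c,u} / {u,v}
  b6: {h} / {h}
  b7: {v} / ∅
  b8: {c} / {c,h}

Live sets:
  live b0: ∅→{c,h,k,v}
  live b1: {k,v}→{k,v}
  live b2: {h,k,v}→{h,k,u,v}
  live b3: {h}→{c,h}
  live b4: {k,v}→∅
  live b5: {h,k,u,v}→{h,k,v}
  live b6: {c,h}→{c,h}
  live b7: {c,h}→{c,h}
  live b8: {c,h}→∅

Interfere edges:
  c: {h,k,v}
  h: {c,k,u,v}
  k: {c,h,u,v}
  u: {h,k,v}
  v: {c,h,k,u}

Colouring:
  clique {c,h,k,v} ⇒ need ≥ 4
  4-colouring: R0={h}  R1={k}  R2={v}  R3={c,u}
  χ = 4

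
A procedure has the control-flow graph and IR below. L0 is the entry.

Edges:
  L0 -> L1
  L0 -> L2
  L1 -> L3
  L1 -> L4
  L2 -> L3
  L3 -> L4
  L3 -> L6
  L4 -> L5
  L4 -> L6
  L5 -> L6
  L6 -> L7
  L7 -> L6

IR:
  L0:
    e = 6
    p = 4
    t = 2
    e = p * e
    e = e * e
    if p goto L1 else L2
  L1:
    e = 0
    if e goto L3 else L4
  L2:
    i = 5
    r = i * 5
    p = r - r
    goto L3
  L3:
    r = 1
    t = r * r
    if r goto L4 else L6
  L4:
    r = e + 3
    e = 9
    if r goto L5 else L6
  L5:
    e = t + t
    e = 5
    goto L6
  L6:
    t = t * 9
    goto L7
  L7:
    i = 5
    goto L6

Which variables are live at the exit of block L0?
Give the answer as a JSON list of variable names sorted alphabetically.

Per-block:
  L0 def {e,p,t} use ∅
  L1 def {e} use ∅
  L2 def {i,p,r} use ∅
  L3 def {r,t} use ∅
  L4 def {e,r} use {e}
  L5 def {e} use {t}
  L6 def {t} use {t}
  L7 def {i} use ∅

Backward fixpoint:
  L0 li=∅ lo={e,t}
  L1 li={t} lo={e,t}
  L2 li={e} lo={e}
  L3 li={e} lo={e,t}
  L4 li={e,t} lo={t}
  L5 li={t} lo={t}
  L6 li={t} lo={t}
  L7 li={t} lo={t}

live-out(L0) = ["e", "t"]

Answer: ["e", "t"]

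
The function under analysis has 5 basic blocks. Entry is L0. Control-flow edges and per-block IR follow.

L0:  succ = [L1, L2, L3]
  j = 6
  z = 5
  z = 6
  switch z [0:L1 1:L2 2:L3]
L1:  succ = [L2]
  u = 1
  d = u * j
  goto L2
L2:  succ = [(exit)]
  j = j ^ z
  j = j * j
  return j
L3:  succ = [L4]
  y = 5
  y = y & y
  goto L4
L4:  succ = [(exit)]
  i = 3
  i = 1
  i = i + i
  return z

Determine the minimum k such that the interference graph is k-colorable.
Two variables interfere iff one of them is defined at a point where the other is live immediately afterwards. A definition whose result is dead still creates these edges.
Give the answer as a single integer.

Answer: 3

Analysis:
Block summaries:
  L0 def {j,z} use ∅
  L1 def {d,u} use {j}
  L2 def {j} use {j,z}
  L3 def {y} use ∅
  L4 def {i} use {z}

Live sets:
  live L0: ∅→{j,z}
  live L1: {j,z}→{j,z}
  live L2: {j,z}→∅
  live L3: {z}→{z}
  live L4: {z}→∅

Interfere edges:
  d: {j,z}
  i: {z}
  j: {d,u,z}
  u: {j,z}
  y: {z}
  z: {d,i,j,u,y}

Chromatic number:
  clique {d,j,z} ⇒ need ≥ 3
  assign d→r2 i→r1 j→r1 u→r2 y→r1 z→r0 — no edge inside a register ⇒ χ ≤ 3
  χ = 3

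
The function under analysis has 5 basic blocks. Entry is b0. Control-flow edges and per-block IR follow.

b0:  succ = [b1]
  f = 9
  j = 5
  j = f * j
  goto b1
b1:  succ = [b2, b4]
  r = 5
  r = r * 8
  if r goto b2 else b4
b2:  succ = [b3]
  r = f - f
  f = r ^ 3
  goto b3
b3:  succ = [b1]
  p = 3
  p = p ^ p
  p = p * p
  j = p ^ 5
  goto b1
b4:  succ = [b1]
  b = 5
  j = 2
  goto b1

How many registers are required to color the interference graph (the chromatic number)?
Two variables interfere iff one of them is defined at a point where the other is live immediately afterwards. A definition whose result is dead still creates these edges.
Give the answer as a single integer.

Answer: 2

Analysis:
Per-block:
  b0: def={f,j} ue=∅
  b1: def={r} ue=∅
  b2: def={f,r} ue={f}
  b3: def={j,p} ue=∅
  b4: def={b,j} ue=∅

Backward fixpoint:
  b0: in=∅ out={f}
  b1: in={f} out={f}
  b2: in={f} out={f}
  b3: in={f} out={f}
  b4: in={f} out={f}

Interfere edges:
  b↔{f}
  f↔{b,j,p,r}
  j↔{f}
  p↔{f}
  r↔{f}

Registers:
  {b,f} pairwise interfere (2-clique) ⇒ χ ≥ 2
  assign b→c1 f→c0 j→c1 p→c1 r→c1 — no edge inside a register ⇒ χ ≤ 2
  χ = 2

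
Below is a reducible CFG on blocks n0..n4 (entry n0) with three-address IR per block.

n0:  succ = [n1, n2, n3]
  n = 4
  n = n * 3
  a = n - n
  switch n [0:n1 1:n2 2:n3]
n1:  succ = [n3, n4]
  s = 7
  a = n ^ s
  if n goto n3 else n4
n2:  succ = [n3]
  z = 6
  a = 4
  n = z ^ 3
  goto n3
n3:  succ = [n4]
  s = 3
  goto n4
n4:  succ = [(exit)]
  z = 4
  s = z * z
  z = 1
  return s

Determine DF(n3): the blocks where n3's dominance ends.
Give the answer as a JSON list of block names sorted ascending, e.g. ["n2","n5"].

Answer: ["n4"]

Analysis:
idom tree: n1←n0 n2←n0 n3←n0 n4←n0
Dom at joins:
  n3: preds {n0,n1,n2}: {n0} ∩ {n0,n1} ∩ {n0,n2} = {n0}; idom=n0
  n4: preds {n1,n3}: {n0,n1} ∩ {n0,n3} = {n0}; idom=n0

Frontier:
  join n3 pred n0: · stop@n0
  join n3 pred n1: n1 stop@n0
  join n3 pred n2: n2 stop@n0
  join n4 pred n1: n1 stop@n0
  join n4 pred n3: n3 stop@n0
  DF(n0)=∅
  DF(n1)={n3,n4}
  DF(n2)={n3}
  DF(n3)={n4}
  DF(n4)=∅

DF(n3) = ["n4"]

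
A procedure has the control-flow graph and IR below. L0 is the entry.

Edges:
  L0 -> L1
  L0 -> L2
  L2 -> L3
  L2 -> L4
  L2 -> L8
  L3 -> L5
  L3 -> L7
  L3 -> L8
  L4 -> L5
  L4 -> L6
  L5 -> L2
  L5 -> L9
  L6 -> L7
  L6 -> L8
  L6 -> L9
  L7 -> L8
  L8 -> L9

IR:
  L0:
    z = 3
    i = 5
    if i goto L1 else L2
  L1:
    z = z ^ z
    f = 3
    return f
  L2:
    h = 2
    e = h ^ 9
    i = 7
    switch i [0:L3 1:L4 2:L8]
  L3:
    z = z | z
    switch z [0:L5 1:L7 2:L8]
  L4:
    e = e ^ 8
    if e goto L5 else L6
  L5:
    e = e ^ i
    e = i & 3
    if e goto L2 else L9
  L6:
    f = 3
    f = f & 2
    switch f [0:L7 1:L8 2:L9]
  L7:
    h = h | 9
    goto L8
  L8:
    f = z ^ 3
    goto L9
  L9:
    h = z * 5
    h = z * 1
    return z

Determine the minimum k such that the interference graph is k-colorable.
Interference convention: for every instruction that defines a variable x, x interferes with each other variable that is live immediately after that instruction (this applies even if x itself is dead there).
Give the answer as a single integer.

Answer: 4

Derivation:
Block summaries:
  L0: {i,z} / ∅
  L1: {f,z} / {z}
  L2: {e,h,i} / ∅
  L3: {z} / {z}
  L4: {e} / {e}
  L5: {e} / {e,i}
  L6: {f} / ∅
  L7: {h} / {h}
  L8: {f} / {z}
  L9: {h} / {z}

Liveness:
  L0: in=∅ out={z}
  L1: in={z} out=∅
  L2: in={z} out={e,h,i,z}
  L3: in={e,h,i,z} out={e,h,i,z}
  L4: in={e,h,i,z} out={e,h,i,z}
  L5: in={e,i,z} out={z}
  L6: in={h,z} out={h,z}
  L7: in={h,z} out={z}
  L8: in={z} out={z}
  L9: in={z} out=∅

Interfere edges:
  e — {h,i,z}
  f — {h,z}
  h — {e,f,i,z}
  i — {e,h,z}
  z — {e,f,h,i}

Colouring:
  clique {e,h,i,z} ⇒ need ≥ 4
  assign e→r2 f→r2 h→r0 i→r3 z→r1 — no edge inside a register ⇒ χ ≤ 4
  χ = 4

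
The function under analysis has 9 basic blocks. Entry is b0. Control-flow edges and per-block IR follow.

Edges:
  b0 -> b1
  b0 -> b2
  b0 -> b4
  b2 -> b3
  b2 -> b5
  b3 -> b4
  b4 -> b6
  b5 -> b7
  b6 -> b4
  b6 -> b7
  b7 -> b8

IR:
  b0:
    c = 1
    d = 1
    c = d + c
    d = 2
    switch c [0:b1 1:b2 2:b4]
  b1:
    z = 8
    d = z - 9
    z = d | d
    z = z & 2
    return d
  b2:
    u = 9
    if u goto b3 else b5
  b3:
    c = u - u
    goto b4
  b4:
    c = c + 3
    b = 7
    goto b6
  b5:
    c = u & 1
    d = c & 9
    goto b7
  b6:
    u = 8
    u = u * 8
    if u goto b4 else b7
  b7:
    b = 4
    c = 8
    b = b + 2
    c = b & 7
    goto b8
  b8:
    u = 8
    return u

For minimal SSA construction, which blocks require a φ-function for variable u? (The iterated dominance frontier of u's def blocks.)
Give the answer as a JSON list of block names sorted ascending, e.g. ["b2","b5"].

idom tree: b1←b0 b2←b0 b3←b2 b4←b0 b5←b2 b6←b4 b7←b0 b8←b7
Dom at joins:
  b4: preds {b0,b3,b6}: {b0} ∩ {b0,b2,b3} ∩ {b0,b4,b6} = {b0}; idom=b0
  b7: preds {b5,b6}: {b0,b2,b5} ∩ {b0,b4,b6} = {b0}; idom=b0

DF derivation:
  b4←b0: walk · to b0
  b4←b3: walk b3→b2 to b0
  b4←b6: walk b6→b4 to b0
  b7←b5: walk b5→b2 to b0
  b7←b6: walk b6→b4 to b0
  b0 → ∅
  b1 → ∅
  b2 → {b4,b7}
  b3 → {b4}
  b4 → {b4,b7}
  b5 → {b7}
  b6 → {b4,b7}
  b7 → ∅
  b8 → ∅

φ for u: defs {b2,b6,b8}
  DF⁺ = {b4,b7}

Answer: ["b4", "b7"]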